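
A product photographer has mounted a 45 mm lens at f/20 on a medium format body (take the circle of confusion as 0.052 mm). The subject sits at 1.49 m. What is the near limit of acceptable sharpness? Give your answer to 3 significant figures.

Hyperfocal distance H = f²/(N·c) + f = 45²/(20 × 0.052) + 45 = 2025/1.04 + 45 ≈ 1992.1 mm ≈ 1.992 m.
Near limit Dn = s·(H − f)/(H + s − 2f) = 1490 × (1992.1 − 45) / (1992.1 + 1490 − 2 × 45) = 1490 × 1947.1 / 3392.1 ≈ 855.28 mm ≈ 0.855 m.

0.855 m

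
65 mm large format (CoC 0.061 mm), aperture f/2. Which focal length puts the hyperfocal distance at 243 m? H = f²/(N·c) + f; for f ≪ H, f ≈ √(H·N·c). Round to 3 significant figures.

From H = f²/(N·c) + f, with f ≪ H: f ≈ √(H·N·c) = √(243000 × 2 × 0.061) = √29646 ≈ 172.2 mm.
The +f correction barely moves this — solving exactly, f² + N·c·f − N·c·H = 0 ⇒ f = (−N·c + √((N·c)² + 4·N·c·H))/2 = (−0.122 + √118584)/2 ≈ 172.12 mm, so f ≈ 172 mm.

172 mm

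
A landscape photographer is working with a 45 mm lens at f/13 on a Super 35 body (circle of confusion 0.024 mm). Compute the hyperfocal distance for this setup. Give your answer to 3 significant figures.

Hyperfocal distance H = f²/(N·c) + f = 45²/(13 × 0.024) + 45 = 2025/0.312 + 45 ≈ 6535.4 mm ≈ 6.54 m.

6.54 m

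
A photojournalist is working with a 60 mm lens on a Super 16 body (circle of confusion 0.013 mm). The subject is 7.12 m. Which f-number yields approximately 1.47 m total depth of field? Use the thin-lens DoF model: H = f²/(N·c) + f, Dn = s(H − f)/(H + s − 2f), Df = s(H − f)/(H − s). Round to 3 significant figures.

f/4.01

Write h = H − f = f²/(N·c). The thin-lens limits are Dn = s·h/(h + (s−f)) and Df = s·h/(h − (s−f)), so DoF = Df − Dn = 2·s·(s−f)·h / (h² − (s−f)²).
That is a quadratic in h: DoF·h² − 2·s·(s−f)·h − DoF·(s−f)² = 0 ⇒ h = (s−f)·(s + √(s² + DoF²)) / DoF = 7060 × (7120 + √(7120² + 1470²)) / 1470 = 7060 × (7120 + 7270.17) / 1470 ≈ 69112 mm.
Then N = f²/(c·h) = 60² / (0.013 × 69112) = 3600 / 898.46 ≈ 4.01.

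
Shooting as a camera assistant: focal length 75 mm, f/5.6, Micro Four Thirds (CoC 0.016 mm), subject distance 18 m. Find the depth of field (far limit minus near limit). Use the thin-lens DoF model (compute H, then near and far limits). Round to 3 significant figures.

Hyperfocal distance H = f²/(N·c) + f = 75²/(5.6 × 0.016) + 75 = 5625/0.0896 + 75 ≈ 62854.0 mm ≈ 62.85 m.
Near limit Dn = s·(H − f)/(H + s − 2f) = 18000 × (62854.0 − 75) / (62854.0 + 18000 − 2 × 75) = 18000 × 62779.0 / 80704.0 ≈ 14002 mm.
Far limit Df = s·(H − f)/(H − s) = 18000 × (62854.0 − 75) / (62854.0 − 18000) = 18000 × 62779.0 / 44854.0 ≈ 25193 mm.
Depth of field = Df − Dn = 25193 − 14002 ≈ 11191 mm ≈ 11.2 m.

11.2 m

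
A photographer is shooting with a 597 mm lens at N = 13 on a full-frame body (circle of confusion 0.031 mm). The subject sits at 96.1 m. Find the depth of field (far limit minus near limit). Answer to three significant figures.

Hyperfocal distance H = f²/(N·c) + f = 597²/(13 × 0.031) + 597 = 356409/0.403 + 597 ≈ 884986.6 mm ≈ 885.0 m.
Near limit Dn = s·(H − f)/(H + s − 2f) = 96100 × (884986.6 − 597) / (884986.6 + 96100 − 2 × 597) = 96100 × 884389.6 / 979892.6 ≈ 86734 mm.
Far limit Df = s·(H − f)/(H − s) = 96100 × (884986.6 − 597) / (884986.6 − 96100) = 96100 × 884389.6 / 788886.6 ≈ 107734 mm.
Depth of field = Df − Dn = 107734 − 86734 ≈ 21000 mm ≈ 21.0 m.

21.0 m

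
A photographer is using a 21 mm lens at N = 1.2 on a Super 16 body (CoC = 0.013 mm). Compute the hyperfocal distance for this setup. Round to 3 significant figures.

Hyperfocal distance H = f²/(N·c) + f = 21²/(1.2 × 0.013) + 21 = 441/0.0156 + 21 ≈ 28290.2 mm ≈ 28.3 m.

28.3 m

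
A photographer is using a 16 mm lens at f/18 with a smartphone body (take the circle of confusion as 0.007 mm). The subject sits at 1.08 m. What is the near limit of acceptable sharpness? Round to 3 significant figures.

0.709 m

Hyperfocal distance H = f²/(N·c) + f = 16²/(18 × 0.007) + 16 = 256/0.126 + 16 ≈ 2047.7 mm ≈ 2.048 m.
Near limit Dn = s·(H − f)/(H + s − 2f) = 1080 × (2047.7 − 16) / (2047.7 + 1080 − 2 × 16) = 1080 × 2031.7 / 3095.7 ≈ 708.81 mm ≈ 0.709 m.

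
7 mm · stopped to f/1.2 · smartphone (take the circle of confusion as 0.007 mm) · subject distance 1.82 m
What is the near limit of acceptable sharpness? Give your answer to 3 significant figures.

Hyperfocal distance H = f²/(N·c) + f = 7²/(1.2 × 0.007) + 7 = 49/0.0084 + 7 ≈ 5840.3 mm ≈ 5.840 m.
Near limit Dn = s·(H − f)/(H + s − 2f) = 1820 × (5840.3 − 7) / (5840.3 + 1820 − 2 × 7) = 1820 × 5833.3 / 7646.3 ≈ 1388.5 mm ≈ 1.39 m.

1.39 m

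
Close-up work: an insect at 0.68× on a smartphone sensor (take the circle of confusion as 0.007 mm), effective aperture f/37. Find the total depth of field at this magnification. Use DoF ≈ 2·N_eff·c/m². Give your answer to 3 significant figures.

At magnification m, DoF ≈ 2·N_eff·c/m² = 2 × 37 × 0.007 / 0.68² = 0.518 / 0.4624 ≈ 1.12 mm.

1.12 mm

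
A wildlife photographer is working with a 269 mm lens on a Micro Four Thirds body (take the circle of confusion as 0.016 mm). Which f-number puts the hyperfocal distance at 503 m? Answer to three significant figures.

Rearrange H = f²/(N·c) + f for N: N = f² / ((H − f)·c).
N = 269² / ((503000 − 269) × 0.016) = 72361 / 8044 ≈ 9.

f/9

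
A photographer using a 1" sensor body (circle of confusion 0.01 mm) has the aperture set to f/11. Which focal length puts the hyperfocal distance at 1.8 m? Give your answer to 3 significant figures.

14.0 mm

From H = f²/(N·c) + f, with f ≪ H: f ≈ √(H·N·c) = √(1800 × 11 × 0.01) = √198.00 ≈ 14.07 mm.
Exact: f² + N·c·f − N·c·H = 0 ⇒ f = (−N·c + √((N·c)² + 4·N·c·H))/2 = (−0.11 + √792.01)/2 ≈ 14.016 mm ≈ 14.0 mm.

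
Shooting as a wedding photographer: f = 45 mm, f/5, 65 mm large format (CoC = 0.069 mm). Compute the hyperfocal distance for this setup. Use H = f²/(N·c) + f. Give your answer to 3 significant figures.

5.91 m

Hyperfocal distance H = f²/(N·c) + f = 45²/(5 × 0.069) + 45 = 2025/0.345 + 45 ≈ 5914.6 mm ≈ 5.91 m.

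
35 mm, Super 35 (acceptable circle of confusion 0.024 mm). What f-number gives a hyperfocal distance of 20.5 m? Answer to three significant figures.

Rearrange H = f²/(N·c) + f for N: N = f² / ((H − f)·c).
N = 35² / ((20500 − 35) × 0.024) = 1225 / 491.2 ≈ 2.49.

f/2.49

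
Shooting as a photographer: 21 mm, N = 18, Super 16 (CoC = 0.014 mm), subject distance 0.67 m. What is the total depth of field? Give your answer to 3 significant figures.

0.576 m

Hyperfocal distance H = f²/(N·c) + f = 21²/(18 × 0.014) + 21 = 441/0.252 + 21 ≈ 1771.0 mm ≈ 1.771 m.
Near limit Dn = s·(H − f)/(H + s − 2f) = 670 × (1771.0 − 21) / (1771.0 + 670 − 2 × 21) = 670 × 1750.0 / 2399.0 ≈ 488.75 mm.
Far limit Df = s·(H − f)/(H − s) = 670 × (1771.0 − 21) / (1771.0 − 670) = 670 × 1750.0 / 1101.0 ≈ 1064.94 mm.
Depth of field = Df − Dn = 1064.94 − 488.75 ≈ 576.19 mm ≈ 0.576 m.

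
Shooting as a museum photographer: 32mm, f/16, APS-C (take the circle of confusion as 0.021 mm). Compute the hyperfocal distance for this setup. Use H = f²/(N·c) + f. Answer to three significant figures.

3.08 m

Hyperfocal distance H = f²/(N·c) + f = 32²/(16 × 0.021) + 32 = 1024/0.336 + 32 ≈ 3079.6 mm ≈ 3.08 m.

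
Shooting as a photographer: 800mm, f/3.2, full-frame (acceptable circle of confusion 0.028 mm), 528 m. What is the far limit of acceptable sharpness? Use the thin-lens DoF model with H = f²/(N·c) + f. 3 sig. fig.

Hyperfocal distance H = f²/(N·c) + f = 800²/(3.2 × 0.028) + 800 = 640000/0.0896 + 800 ≈ 7143657.1 mm ≈ 7144 m.
Far limit Df = s·(H − f)/(H − s) = 528000 × (7143657.1 − 800) / (7143657.1 − 528000) = 528000 × 7142857.1 / 6615657.1 ≈ 570076 mm ≈ 570 m.

570 m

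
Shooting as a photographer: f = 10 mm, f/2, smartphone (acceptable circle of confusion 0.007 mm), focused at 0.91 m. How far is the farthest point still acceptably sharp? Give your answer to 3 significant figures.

Hyperfocal distance H = f²/(N·c) + f = 10²/(2 × 0.007) + 10 = 100/0.014 + 10 ≈ 7152.9 mm ≈ 7.153 m.
Far limit Df = s·(H − f)/(H − s) = 910 × (7152.9 − 10) / (7152.9 − 910) = 910 × 7142.9 / 6242.9 ≈ 1041.2 mm ≈ 1.04 m.

1.04 m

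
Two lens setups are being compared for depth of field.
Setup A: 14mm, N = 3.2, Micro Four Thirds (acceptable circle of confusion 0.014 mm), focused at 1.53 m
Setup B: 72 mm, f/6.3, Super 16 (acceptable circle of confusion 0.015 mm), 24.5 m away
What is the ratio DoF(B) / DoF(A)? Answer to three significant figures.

Setup A: H = 14²/(3.2×0.014) + 14 ≈ 4389.0 mm; DoF = Df − Dn = 2341.3 − 1136.3 ≈ 1205.0 mm.
Setup B: H = 72²/(6.3×0.015) + 72 ≈ 54929.1 mm; DoF = Df − Dn = 44168 − 16951 ≈ 27217 mm.
Ratio = 27217 / 1205.0 ≈ 22.6.

22.6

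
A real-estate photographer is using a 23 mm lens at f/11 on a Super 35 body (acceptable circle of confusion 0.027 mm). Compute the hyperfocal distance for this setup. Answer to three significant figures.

Hyperfocal distance H = f²/(N·c) + f = 23²/(11 × 0.027) + 23 = 529/0.297 + 23 ≈ 1804.1 mm ≈ 1.80 m.

1.80 m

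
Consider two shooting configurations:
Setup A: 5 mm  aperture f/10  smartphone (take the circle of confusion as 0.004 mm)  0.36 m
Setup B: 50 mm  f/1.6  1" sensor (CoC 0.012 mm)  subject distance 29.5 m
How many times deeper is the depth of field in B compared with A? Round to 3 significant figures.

Setup A: H = 5²/(10×0.004) + 5 ≈ 630.0 mm; DoF = Df − Dn = 833.33 − 229.59 ≈ 603.74 mm.
Setup B: H = 50²/(1.6×0.012) + 50 ≈ 130258.3 mm; DoF = Df − Dn = 38122 − 24059 ≈ 14063 mm.
Ratio = 14063 / 603.74 ≈ 23.3.

23.3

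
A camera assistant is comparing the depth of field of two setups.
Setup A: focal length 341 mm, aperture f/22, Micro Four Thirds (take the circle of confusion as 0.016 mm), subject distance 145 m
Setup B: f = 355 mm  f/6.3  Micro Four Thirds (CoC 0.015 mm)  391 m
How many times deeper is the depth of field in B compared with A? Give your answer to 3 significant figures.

Setup A: H = 341²/(22×0.016) + 341 ≈ 330684.8 mm; DoF = Df − Dn = 257963 − 100841 ≈ 157122 mm.
Setup B: H = 355²/(6.3×0.015) + 355 ≈ 1333952.9 mm; DoF = Df − Dn = 552983 − 302415 ≈ 250568 mm.
Ratio = 250568 / 157122 ≈ 1.59.

1.59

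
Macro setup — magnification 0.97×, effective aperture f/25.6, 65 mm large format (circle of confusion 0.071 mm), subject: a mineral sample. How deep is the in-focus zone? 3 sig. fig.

At magnification m, DoF ≈ 2·N_eff·c/m² = 2 × 25.6 × 0.071 / 0.97² = 3.635 / 0.9409 ≈ 3.86 mm.

3.86 mm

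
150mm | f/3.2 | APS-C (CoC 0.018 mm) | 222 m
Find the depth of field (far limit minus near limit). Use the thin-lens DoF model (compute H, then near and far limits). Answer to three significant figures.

Hyperfocal distance H = f²/(N·c) + f = 150²/(3.2 × 0.018) + 150 = 22500/0.0576 + 150 ≈ 390775.0 mm ≈ 390.8 m.
Near limit Dn = s·(H − f)/(H + s − 2f) = 222000 × (390775.0 − 150) / (390775.0 + 222000 − 2 × 150) = 222000 × 390625.0 / 612475.0 ≈ 141587 mm.
Far limit Df = s·(H − f)/(H − s) = 222000 × (390775.0 − 150) / (390775.0 − 222000) = 222000 × 390625.0 / 168775.0 ≈ 513813 mm.
Depth of field = Df − Dn = 513813 − 141587 ≈ 372226 mm ≈ 372 m.

372 m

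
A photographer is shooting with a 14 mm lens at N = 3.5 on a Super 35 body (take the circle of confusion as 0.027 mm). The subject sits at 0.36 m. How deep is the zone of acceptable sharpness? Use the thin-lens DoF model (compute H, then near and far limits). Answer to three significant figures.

Hyperfocal distance H = f²/(N·c) + f = 14²/(3.5 × 0.027) + 14 = 196/0.0945 + 14 ≈ 2088.1 mm ≈ 2.088 m.
Near limit Dn = s·(H − f)/(H + s − 2f) = 360 × (2088.1 − 14) / (2088.1 + 360 − 2 × 14) = 360 × 2074.1 / 2420.1 ≈ 308.53 mm.
Far limit Df = s·(H − f)/(H − s) = 360 × (2088.1 − 14) / (2088.1 − 360) = 360 × 2074.1 / 1728.1 ≈ 432.08 mm.
Depth of field = Df − Dn = 432.08 − 308.53 ≈ 123.55 mm.

124 mm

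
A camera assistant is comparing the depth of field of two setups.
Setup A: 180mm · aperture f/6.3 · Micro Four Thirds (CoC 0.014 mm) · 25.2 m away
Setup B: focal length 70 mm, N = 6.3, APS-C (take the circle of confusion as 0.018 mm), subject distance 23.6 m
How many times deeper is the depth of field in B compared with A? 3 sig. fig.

10.6

Setup A: H = 180²/(6.3×0.014) + 180 ≈ 367526.9 mm; DoF = Df − Dn = 27041.8 − 23593.1 ≈ 3448.7 mm.
Setup B: H = 70²/(6.3×0.018) + 70 ≈ 43279.9 mm; DoF = Df − Dn = 51817 − 15280 ≈ 36537 mm.
Ratio = 36537 / 3448.7 ≈ 10.6.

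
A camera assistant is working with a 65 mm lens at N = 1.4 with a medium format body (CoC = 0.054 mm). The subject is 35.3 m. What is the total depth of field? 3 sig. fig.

73.9 m

Hyperfocal distance H = f²/(N·c) + f = 65²/(1.4 × 0.054) + 65 = 4225/0.0756 + 65 ≈ 55951.2 mm ≈ 55.95 m.
Near limit Dn = s·(H − f)/(H + s − 2f) = 35300 × (55951.2 − 65) / (55951.2 + 35300 − 2 × 65) = 35300 × 55886.2 / 91121.2 ≈ 21650 mm.
Far limit Df = s·(H − f)/(H − s) = 35300 × (55951.2 − 65) / (55951.2 − 35300) = 35300 × 55886.2 / 20651.2 ≈ 95529 mm.
Depth of field = Df − Dn = 95529 − 21650 ≈ 73879 mm ≈ 73.9 m.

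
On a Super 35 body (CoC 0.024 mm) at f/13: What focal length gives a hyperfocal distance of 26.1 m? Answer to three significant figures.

From H = f²/(N·c) + f, with f ≪ H: f ≈ √(H·N·c) = √(26100 × 13 × 0.024) = √8143.2 ≈ 90.24 mm.
Exact: f² + N·c·f − N·c·H = 0 ⇒ f = (−N·c + √((N·c)² + 4·N·c·H))/2 = (−0.312 + √32573)/2 ≈ 90.084 mm ≈ 90.1 mm.

90.1 mm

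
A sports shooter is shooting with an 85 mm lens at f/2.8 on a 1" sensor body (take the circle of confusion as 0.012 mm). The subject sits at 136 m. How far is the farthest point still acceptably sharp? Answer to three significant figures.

370 m

Hyperfocal distance H = f²/(N·c) + f = 85²/(2.8 × 0.012) + 85 = 7225/0.0336 + 85 ≈ 215114.8 mm ≈ 215.1 m.
Far limit Df = s·(H − f)/(H − s) = 136000 × (215114.8 − 85) / (215114.8 − 136000) = 136000 × 215029.8 / 79114.8 ≈ 369641 mm ≈ 370 m.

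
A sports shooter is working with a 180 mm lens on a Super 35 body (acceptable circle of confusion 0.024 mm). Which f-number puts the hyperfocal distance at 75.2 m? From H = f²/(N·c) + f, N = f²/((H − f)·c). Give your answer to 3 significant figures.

f/18

Rearrange H = f²/(N·c) + f for N: N = f² / ((H − f)·c).
N = 180² / ((75200 − 180) × 0.024) = 32400 / 1800 ≈ 18.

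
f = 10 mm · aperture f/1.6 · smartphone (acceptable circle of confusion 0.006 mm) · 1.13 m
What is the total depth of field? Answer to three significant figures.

246 mm

Hyperfocal distance H = f²/(N·c) + f = 10²/(1.6 × 0.006) + 10 = 100/0.0096 + 10 ≈ 10426.7 mm ≈ 10.43 m.
Near limit Dn = s·(H − f)/(H + s − 2f) = 1130 × (10426.7 − 10) / (10426.7 + 1130 − 2 × 10) = 1130 × 10416.7 / 11536.7 ≈ 1020.30 mm.
Far limit Df = s·(H − f)/(H − s) = 1130 × (10426.7 − 10) / (10426.7 − 1130) = 1130 × 10416.7 / 9296.7 ≈ 1266.13 mm.
Depth of field = Df − Dn = 1266.13 − 1020.30 ≈ 245.83 mm.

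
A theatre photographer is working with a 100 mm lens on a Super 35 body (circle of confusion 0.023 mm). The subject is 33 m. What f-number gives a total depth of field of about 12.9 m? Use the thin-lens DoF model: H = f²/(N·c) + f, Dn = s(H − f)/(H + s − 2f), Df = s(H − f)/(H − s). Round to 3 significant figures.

f/2.49

Write h = H − f = f²/(N·c). The thin-lens limits are Dn = s·h/(h + (s−f)) and Df = s·h/(h − (s−f)), so DoF = Df − Dn = 2·s·(s−f)·h / (h² − (s−f)²).
That is a quadratic in h: DoF·h² − 2·s·(s−f)·h − DoF·(s−f)² = 0 ⇒ h = (s−f)·(s + √(s² + DoF²)) / DoF = 32900 × (33000 + √(33000² + 12900²)) / 12900 = 32900 × (33000 + 35431.8) / 12900 ≈ 174528 mm.
Then N = f²/(c·h) = 100² / (0.023 × 174528) = 10000 / 4014.1 ≈ 2.49.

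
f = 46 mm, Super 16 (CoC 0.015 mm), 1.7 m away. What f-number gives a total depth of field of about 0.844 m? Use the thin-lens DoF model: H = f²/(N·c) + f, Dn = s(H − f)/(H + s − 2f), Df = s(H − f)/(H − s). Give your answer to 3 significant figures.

Write h = H − f = f²/(N·c). The thin-lens limits are Dn = s·h/(h + (s−f)) and Df = s·h/(h − (s−f)), so DoF = Df − Dn = 2·s·(s−f)·h / (h² − (s−f)²).
That is a quadratic in h: DoF·h² − 2·s·(s−f)·h − DoF·(s−f)² = 0 ⇒ h = (s−f)·(s + √(s² + DoF²)) / DoF = 1654 × (1700 + √(1700² + 844²)) / 844 = 1654 × (1700 + 1897.98) / 844 ≈ 7051.0 mm.
Then N = f²/(c·h) = 46² / (0.015 × 7051.0) = 2116 / 105.77 ≈ 20.

f/20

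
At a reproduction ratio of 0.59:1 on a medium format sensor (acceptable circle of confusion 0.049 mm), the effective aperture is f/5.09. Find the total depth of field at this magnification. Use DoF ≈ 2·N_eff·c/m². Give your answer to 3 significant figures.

At magnification m, DoF ≈ 2·N_eff·c/m² = 2 × 5.09 × 0.049 / 0.59² = 0.4988 / 0.3481 ≈ 1.43 mm.

1.43 mm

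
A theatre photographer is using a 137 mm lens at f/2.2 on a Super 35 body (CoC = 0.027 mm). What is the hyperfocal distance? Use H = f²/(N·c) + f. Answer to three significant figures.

316 m

Hyperfocal distance H = f²/(N·c) + f = 137²/(2.2 × 0.027) + 137 = 18769/0.0594 + 137 ≈ 316113.4 mm ≈ 316 m.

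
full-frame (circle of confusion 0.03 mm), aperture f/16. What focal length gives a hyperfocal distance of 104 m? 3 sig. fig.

223 mm

From H = f²/(N·c) + f, with f ≪ H: f ≈ √(H·N·c) = √(104000 × 16 × 0.03) = √49920 ≈ 223.4 mm.
The +f correction barely moves this — solving exactly, f² + N·c·f − N·c·H = 0 ⇒ f = (−N·c + √((N·c)² + 4·N·c·H))/2 = (−0.48 + √199680)/2 ≈ 223.19 mm, so f ≈ 223 mm.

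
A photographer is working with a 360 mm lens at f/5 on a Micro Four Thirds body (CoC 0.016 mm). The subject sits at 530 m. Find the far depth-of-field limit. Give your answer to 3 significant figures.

Hyperfocal distance H = f²/(N·c) + f = 360²/(5 × 0.016) + 360 = 129600/0.08 + 360 ≈ 1620360.0 mm ≈ 1620 m.
Far limit Df = s·(H − f)/(H − s) = 530000 × (1620360.0 − 360) / (1620360.0 − 530000) = 530000 × 1620000.0 / 1090360.0 ≈ 787446 mm ≈ 787 m.

787 m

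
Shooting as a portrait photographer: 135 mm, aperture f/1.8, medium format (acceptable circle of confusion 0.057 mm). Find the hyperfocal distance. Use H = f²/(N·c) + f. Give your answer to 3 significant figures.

178 m

Hyperfocal distance H = f²/(N·c) + f = 135²/(1.8 × 0.057) + 135 = 18225/0.1026 + 135 ≈ 177766.6 mm ≈ 178 m.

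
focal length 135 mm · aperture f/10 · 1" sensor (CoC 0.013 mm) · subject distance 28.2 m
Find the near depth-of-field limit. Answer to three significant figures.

23.5 m

Hyperfocal distance H = f²/(N·c) + f = 135²/(10 × 0.013) + 135 = 18225/0.13 + 135 ≈ 140327.3 mm ≈ 140.3 m.
Near limit Dn = s·(H − f)/(H + s − 2f) = 28200 × (140327.3 − 135) / (140327.3 + 28200 − 2 × 135) = 28200 × 140192.3 / 168257.3 ≈ 23496 mm ≈ 23.5 m.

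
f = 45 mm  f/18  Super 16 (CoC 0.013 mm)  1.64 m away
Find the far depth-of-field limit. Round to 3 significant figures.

2.01 m

Hyperfocal distance H = f²/(N·c) + f = 45²/(18 × 0.013) + 45 = 2025/0.234 + 45 ≈ 8698.8 mm ≈ 8.699 m.
Far limit Df = s·(H − f)/(H − s) = 1640 × (8698.8 − 45) / (8698.8 − 1640) = 1640 × 8653.8 / 7058.8 ≈ 2010.6 mm ≈ 2.01 m.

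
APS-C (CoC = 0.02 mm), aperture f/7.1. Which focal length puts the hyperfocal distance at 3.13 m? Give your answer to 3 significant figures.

From H = f²/(N·c) + f, with f ≪ H: f ≈ √(H·N·c) = √(3130 × 7.1 × 0.02) = √444.46 ≈ 21.08 mm.
Exact: f² + N·c·f − N·c·H = 0 ⇒ f = (−N·c + √((N·c)² + 4·N·c·H))/2 = (−0.142 + √1777.9)/2 ≈ 21.011 mm ≈ 21.0 mm.

21.0 mm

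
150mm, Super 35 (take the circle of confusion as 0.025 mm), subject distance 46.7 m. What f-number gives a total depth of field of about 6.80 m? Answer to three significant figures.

Write h = H − f = f²/(N·c). The thin-lens limits are Dn = s·h/(h + (s−f)) and Df = s·h/(h − (s−f)), so DoF = Df − Dn = 2·s·(s−f)·h / (h² − (s−f)²).
That is a quadratic in h: DoF·h² − 2·s·(s−f)·h − DoF·(s−f)² = 0 ⇒ h = (s−f)·(s + √(s² + DoF²)) / DoF = 46550 × (46700 + √(46700² + 6800²)) / 6800 = 46550 × (46700 + 47192.5) / 6800 ≈ 642749 mm.
Then N = f²/(c·h) = 150² / (0.025 × 642749) = 22500 / 16069 ≈ 1.40.

f/1.40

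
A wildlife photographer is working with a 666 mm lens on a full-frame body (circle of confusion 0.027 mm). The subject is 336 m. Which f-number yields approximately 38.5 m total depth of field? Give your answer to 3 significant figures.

Write h = H − f = f²/(N·c). The thin-lens limits are Dn = s·h/(h + (s−f)) and Df = s·h/(h − (s−f)), so DoF = Df − Dn = 2·s·(s−f)·h / (h² − (s−f)²).
That is a quadratic in h: DoF·h² − 2·s·(s−f)·h − DoF·(s−f)² = 0 ⇒ h = (s−f)·(s + √(s² + DoF²)) / DoF = 335334 × (336000 + √(336000² + 38500²)) / 38500 = 335334 × (336000 + 338199) / 38500 ≈ 5872252 mm.
Then N = f²/(c·h) = 666² / (0.027 × 5872252) = 443556 / 158551 ≈ 2.80.

f/2.80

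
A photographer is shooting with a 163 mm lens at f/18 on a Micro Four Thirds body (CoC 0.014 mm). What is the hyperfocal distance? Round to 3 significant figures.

106 m

Hyperfocal distance H = f²/(N·c) + f = 163²/(18 × 0.014) + 163 = 26569/0.252 + 163 ≈ 105595.5 mm ≈ 106 m.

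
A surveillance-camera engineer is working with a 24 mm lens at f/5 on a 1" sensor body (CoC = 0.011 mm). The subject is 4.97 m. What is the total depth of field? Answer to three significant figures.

Hyperfocal distance H = f²/(N·c) + f = 24²/(5 × 0.011) + 24 = 576/0.055 + 24 ≈ 10496.7 mm ≈ 10.50 m.
Near limit Dn = s·(H − f)/(H + s − 2f) = 4970 × (10496.7 − 24) / (10496.7 + 4970 − 2 × 24) = 4970 × 10472.7 / 15418.7 ≈ 3375.7 mm.
Far limit Df = s·(H − f)/(H − s) = 4970 × (10496.7 − 24) / (10496.7 − 4970) = 4970 × 10472.7 / 5526.7 ≈ 9417.8 mm.
Depth of field = Df − Dn = 9417.8 − 3375.7 ≈ 6042.1 mm ≈ 6.04 m.

6.04 m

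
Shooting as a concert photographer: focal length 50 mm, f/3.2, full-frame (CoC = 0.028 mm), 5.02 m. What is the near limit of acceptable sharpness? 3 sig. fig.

Hyperfocal distance H = f²/(N·c) + f = 50²/(3.2 × 0.028) + 50 = 2500/0.0896 + 50 ≈ 27951.8 mm ≈ 27.95 m.
Near limit Dn = s·(H − f)/(H + s − 2f) = 5020 × (27951.8 − 50) / (27951.8 + 5020 − 2 × 50) = 5020 × 27901.8 / 32871.8 ≈ 4261.0 mm ≈ 4.26 m.

4.26 m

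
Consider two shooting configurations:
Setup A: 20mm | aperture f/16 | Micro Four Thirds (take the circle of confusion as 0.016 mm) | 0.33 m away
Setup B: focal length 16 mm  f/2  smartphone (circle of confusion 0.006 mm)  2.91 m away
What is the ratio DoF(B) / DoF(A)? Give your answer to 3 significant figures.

Setup A: H = 20²/(16×0.016) + 20 ≈ 1582.5 mm; DoF = Df − Dn = 411.68 − 275.37 ≈ 136.31 mm.
Setup B: H = 16²/(2×0.006) + 16 ≈ 21349.3 mm; DoF = Df − Dn = 3366.72 − 2562.40 ≈ 804.32 mm.
Ratio = 804.32 / 136.31 ≈ 5.90.

5.90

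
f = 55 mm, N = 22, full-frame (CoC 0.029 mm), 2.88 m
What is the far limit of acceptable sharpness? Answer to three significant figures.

Hyperfocal distance H = f²/(N·c) + f = 55²/(22 × 0.029) + 55 = 3025/0.638 + 55 ≈ 4796.4 mm ≈ 4.796 m.
Far limit Df = s·(H − f)/(H − s) = 2880 × (4796.4 − 55) / (4796.4 − 2880) = 2880 × 4741.4 / 1916.4 ≈ 7125.5 mm ≈ 7.13 m.

7.13 m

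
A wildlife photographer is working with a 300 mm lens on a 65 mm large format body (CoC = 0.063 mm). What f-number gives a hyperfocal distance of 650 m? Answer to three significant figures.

Rearrange H = f²/(N·c) + f for N: N = f² / ((H − f)·c).
N = 300² / ((650000 − 300) × 0.063) = 90000 / 40931 ≈ 2.20.

f/2.20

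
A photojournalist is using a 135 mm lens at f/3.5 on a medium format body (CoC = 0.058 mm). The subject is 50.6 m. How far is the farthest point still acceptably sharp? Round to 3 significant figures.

Hyperfocal distance H = f²/(N·c) + f = 135²/(3.5 × 0.058) + 135 = 18225/0.203 + 135 ≈ 89913.3 mm ≈ 89.91 m.
Far limit Df = s·(H − f)/(H − s) = 50600 × (89913.3 − 135) / (89913.3 − 50600) = 50600 × 89778.3 / 39313.3 ≈ 115553 mm ≈ 116 m.

116 m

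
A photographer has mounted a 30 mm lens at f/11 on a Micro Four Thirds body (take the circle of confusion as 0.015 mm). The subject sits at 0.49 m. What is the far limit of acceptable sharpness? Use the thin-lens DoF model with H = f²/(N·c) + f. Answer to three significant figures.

0.535 m

Hyperfocal distance H = f²/(N·c) + f = 30²/(11 × 0.015) + 30 = 900/0.165 + 30 ≈ 5484.5 mm ≈ 5.485 m.
Far limit Df = s·(H − f)/(H − s) = 490 × (5484.5 − 30) / (5484.5 − 490) = 490 × 5454.5 / 4994.5 ≈ 535.13 mm ≈ 0.535 m.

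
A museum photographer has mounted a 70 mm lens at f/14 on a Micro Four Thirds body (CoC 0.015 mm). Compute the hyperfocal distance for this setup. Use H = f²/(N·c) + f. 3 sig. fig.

Hyperfocal distance H = f²/(N·c) + f = 70²/(14 × 0.015) + 70 = 4900/0.21 + 70 ≈ 23403.3 mm ≈ 23.4 m.

23.4 m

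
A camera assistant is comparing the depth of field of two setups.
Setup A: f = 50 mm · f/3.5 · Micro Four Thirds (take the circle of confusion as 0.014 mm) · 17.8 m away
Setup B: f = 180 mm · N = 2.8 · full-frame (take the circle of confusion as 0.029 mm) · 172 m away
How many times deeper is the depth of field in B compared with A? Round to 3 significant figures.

12.9

Setup A: H = 50²/(3.5×0.014) + 50 ≈ 51070.4 mm; DoF = Df − Dn = 27296 − 13206 ≈ 14090 mm.
Setup B: H = 180²/(2.8×0.029) + 180 ≈ 399194.8 mm; DoF = Df − Dn = 302078 − 120228 ≈ 181850 mm.
Ratio = 181850 / 14090 ≈ 12.9.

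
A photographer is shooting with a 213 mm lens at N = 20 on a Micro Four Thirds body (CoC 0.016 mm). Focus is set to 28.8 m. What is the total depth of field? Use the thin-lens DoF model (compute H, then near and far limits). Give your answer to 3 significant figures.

12.1 m

Hyperfocal distance H = f²/(N·c) + f = 213²/(20 × 0.016) + 213 = 45369/0.32 + 213 ≈ 141991.1 mm ≈ 142.0 m.
Near limit Dn = s·(H − f)/(H + s − 2f) = 28800 × (141991.1 − 213) / (141991.1 + 28800 − 2 × 213) = 28800 × 141778.1 / 170365.1 ≈ 23967 mm.
Far limit Df = s·(H − f)/(H − s) = 28800 × (141991.1 − 213) / (141991.1 − 28800) = 28800 × 141778.1 / 113191.1 ≈ 36074 mm.
Depth of field = Df − Dn = 36074 − 23967 ≈ 12107 mm ≈ 12.1 m.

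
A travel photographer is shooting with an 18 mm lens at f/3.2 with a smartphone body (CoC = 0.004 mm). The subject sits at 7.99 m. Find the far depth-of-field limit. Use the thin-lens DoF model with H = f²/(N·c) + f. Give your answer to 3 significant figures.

11.7 m

Hyperfocal distance H = f²/(N·c) + f = 18²/(3.2 × 0.004) + 18 = 324/0.0128 + 18 ≈ 25330.5 mm ≈ 25.33 m.
Far limit Df = s·(H − f)/(H − s) = 7990 × (25330.5 − 18) / (25330.5 − 7990) = 7990 × 25312.5 / 17340.5 ≈ 11663 mm ≈ 11.7 m.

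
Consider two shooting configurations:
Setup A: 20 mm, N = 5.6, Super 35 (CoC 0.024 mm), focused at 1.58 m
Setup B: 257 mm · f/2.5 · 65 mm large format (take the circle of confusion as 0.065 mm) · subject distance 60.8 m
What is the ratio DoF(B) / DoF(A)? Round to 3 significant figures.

Setup A: H = 20²/(5.6×0.024) + 20 ≈ 2996.2 mm; DoF = Df − Dn = 3320.4 − 1036.6 ≈ 2283.8 mm.
Setup B: H = 257²/(2.5×0.065) + 257 ≈ 406712.4 mm; DoF = Df − Dn = 71441 − 52918 ≈ 18523 mm.
Ratio = 18523 / 2283.8 ≈ 8.11.

8.11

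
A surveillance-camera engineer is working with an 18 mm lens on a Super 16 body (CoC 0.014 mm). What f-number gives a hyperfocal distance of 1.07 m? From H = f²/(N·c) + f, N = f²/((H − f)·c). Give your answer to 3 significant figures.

Rearrange H = f²/(N·c) + f for N: N = f² / ((H − f)·c).
N = 18² / ((1070 − 18) × 0.014) = 324 / 14.73 ≈ 22.

f/22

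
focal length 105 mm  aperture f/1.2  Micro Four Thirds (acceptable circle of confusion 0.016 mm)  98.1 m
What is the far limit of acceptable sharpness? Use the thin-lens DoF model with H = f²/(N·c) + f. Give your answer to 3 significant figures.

118 m

Hyperfocal distance H = f²/(N·c) + f = 105²/(1.2 × 0.016) + 105 = 11025/0.0192 + 105 ≈ 574323.8 mm ≈ 574.3 m.
Far limit Df = s·(H − f)/(H − s) = 98100 × (574323.8 − 105) / (574323.8 − 98100) = 98100 × 574218.8 / 476223.8 ≈ 118287 mm ≈ 118 m.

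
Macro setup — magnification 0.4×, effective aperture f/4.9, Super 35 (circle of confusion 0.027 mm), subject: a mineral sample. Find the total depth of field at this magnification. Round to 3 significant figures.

1.65 mm

At magnification m, DoF ≈ 2·N_eff·c/m² = 2 × 4.9 × 0.027 / 0.4² = 0.2646 / 0.16 ≈ 1.65 mm.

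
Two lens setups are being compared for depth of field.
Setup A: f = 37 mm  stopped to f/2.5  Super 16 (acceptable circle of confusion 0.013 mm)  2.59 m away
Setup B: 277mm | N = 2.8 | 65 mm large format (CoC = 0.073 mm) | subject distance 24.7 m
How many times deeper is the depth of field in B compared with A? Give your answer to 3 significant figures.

10.2

Setup A: H = 37²/(2.5×0.013) + 37 ≈ 42160.1 mm; DoF = Df − Dn = 2757.10 − 2442.00 ≈ 315.10 mm.
Setup B: H = 277²/(2.8×0.073) + 277 ≈ 375663.5 mm; DoF = Df − Dn = 26418.8 − 23191.2 ≈ 3227.6 mm.
Ratio = 3227.6 / 315.10 ≈ 10.2.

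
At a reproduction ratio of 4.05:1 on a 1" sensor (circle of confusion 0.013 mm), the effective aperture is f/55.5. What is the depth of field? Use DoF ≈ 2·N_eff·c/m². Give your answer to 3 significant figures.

At magnification m, DoF ≈ 2·N_eff·c/m² = 2 × 55.5 × 0.013 / 4.05² = 1.443 / 16.4 ≈ 0.088 mm.

0.0880 mm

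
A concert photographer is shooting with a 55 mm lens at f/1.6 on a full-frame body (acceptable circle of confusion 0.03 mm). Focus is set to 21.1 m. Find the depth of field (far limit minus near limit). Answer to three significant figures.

15.9 m

Hyperfocal distance H = f²/(N·c) + f = 55²/(1.6 × 0.03) + 55 = 3025/0.048 + 55 ≈ 63075.8 mm ≈ 63.08 m.
Near limit Dn = s·(H − f)/(H + s − 2f) = 21100 × (63075.8 − 55) / (63075.8 + 21100 − 2 × 55) = 21100 × 63020.8 / 84065.8 ≈ 15818 mm.
Far limit Df = s·(H − f)/(H − s) = 21100 × (63075.8 − 55) / (63075.8 − 21100) = 21100 × 63020.8 / 41975.8 ≈ 31679 mm.
Depth of field = Df − Dn = 31679 − 15818 ≈ 15861 mm ≈ 15.9 m.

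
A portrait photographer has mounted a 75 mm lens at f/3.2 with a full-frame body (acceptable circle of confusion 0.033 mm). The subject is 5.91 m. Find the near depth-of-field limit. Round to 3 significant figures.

5.33 m

Hyperfocal distance H = f²/(N·c) + f = 75²/(3.2 × 0.033) + 75 = 5625/0.1056 + 75 ≈ 53342.0 mm ≈ 53.34 m.
Near limit Dn = s·(H − f)/(H + s − 2f) = 5910 × (53342.0 − 75) / (53342.0 + 5910 − 2 × 75) = 5910 × 53267.0 / 59102.0 ≈ 5326.5 mm ≈ 5.33 m.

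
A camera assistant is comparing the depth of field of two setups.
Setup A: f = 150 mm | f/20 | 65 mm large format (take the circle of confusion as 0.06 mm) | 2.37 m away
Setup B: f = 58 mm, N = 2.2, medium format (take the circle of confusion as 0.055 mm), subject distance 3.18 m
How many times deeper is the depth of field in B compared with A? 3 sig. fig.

1.27

Setup A: H = 150²/(20×0.06) + 150 ≈ 18900.0 mm; DoF = Df − Dn = 2688.29 − 2119.10 ≈ 569.19 mm.
Setup B: H = 58²/(2.2×0.055) + 58 ≈ 27859.7 mm; DoF = Df − Dn = 3582.27 − 2858.95 ≈ 723.32 mm.
Ratio = 723.32 / 569.19 ≈ 1.27.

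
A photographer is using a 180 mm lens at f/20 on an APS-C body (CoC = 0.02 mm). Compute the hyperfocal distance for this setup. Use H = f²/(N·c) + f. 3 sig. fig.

81.2 m

Hyperfocal distance H = f²/(N·c) + f = 180²/(20 × 0.02) + 180 = 32400/0.4 + 180 ≈ 81180.0 mm ≈ 81.2 m.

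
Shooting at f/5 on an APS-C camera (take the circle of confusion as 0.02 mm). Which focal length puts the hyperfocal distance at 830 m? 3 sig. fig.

From H = f²/(N·c) + f, with f ≪ H: f ≈ √(H·N·c) = √(830000 × 5 × 0.02) = √83000 ≈ 288.1 mm.
The +f correction barely moves this — solving exactly, f² + N·c·f − N·c·H = 0 ⇒ f = (−N·c + √((N·c)² + 4·N·c·H))/2 = (−0.1 + √332000)/2 ≈ 288.05 mm, so f ≈ 288 mm.

288 mm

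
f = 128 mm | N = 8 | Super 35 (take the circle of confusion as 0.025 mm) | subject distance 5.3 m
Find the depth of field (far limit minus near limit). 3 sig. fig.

Hyperfocal distance H = f²/(N·c) + f = 128²/(8 × 0.025) + 128 = 16384/0.2 + 128 ≈ 82048.0 mm ≈ 82.05 m.
Near limit Dn = s·(H − f)/(H + s − 2f) = 5300 × (82048.0 − 128) / (82048.0 + 5300 − 2 × 128) = 5300 × 81920.0 / 87092.0 ≈ 4985.26 mm.
Far limit Df = s·(H − f)/(H − s) = 5300 × (82048.0 − 128) / (82048.0 − 5300) = 5300 × 81920.0 / 76748.0 ≈ 5657.16 mm.
Depth of field = Df − Dn = 5657.16 − 4985.26 ≈ 671.90 mm ≈ 0.672 m.

0.672 m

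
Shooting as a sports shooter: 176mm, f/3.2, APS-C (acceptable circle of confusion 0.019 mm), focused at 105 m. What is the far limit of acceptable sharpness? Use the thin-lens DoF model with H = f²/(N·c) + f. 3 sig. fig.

132 m

Hyperfocal distance H = f²/(N·c) + f = 176²/(3.2 × 0.019) + 176 = 30976/0.0608 + 176 ≈ 509649.7 mm ≈ 509.6 m.
Far limit Df = s·(H − f)/(H − s) = 105000 × (509649.7 − 176) / (509649.7 − 105000) = 105000 × 509473.7 / 404649.7 ≈ 132200 mm ≈ 132 m.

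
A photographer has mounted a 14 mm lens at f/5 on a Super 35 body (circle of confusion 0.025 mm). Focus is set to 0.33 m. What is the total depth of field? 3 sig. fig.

Hyperfocal distance H = f²/(N·c) + f = 14²/(5 × 0.025) + 14 = 196/0.125 + 14 ≈ 1582.0 mm ≈ 1.582 m.
Near limit Dn = s·(H − f)/(H + s − 2f) = 330 × (1582.0 − 14) / (1582.0 + 330 − 2 × 14) = 330 × 1568.0 / 1884.0 ≈ 274.65 mm.
Far limit Df = s·(H − f)/(H − s) = 330 × (1582.0 − 14) / (1582.0 − 330) = 330 × 1568.0 / 1252.0 ≈ 413.29 mm.
Depth of field = Df − Dn = 413.29 − 274.65 ≈ 138.64 mm.

139 mm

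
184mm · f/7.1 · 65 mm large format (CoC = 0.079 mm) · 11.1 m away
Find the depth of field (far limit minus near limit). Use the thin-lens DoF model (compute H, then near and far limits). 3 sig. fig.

Hyperfocal distance H = f²/(N·c) + f = 184²/(7.1 × 0.079) + 184 = 33856/0.5609 + 184 ≈ 60544.1 mm ≈ 60.54 m.
Near limit Dn = s·(H − f)/(H + s − 2f) = 11100 × (60544.1 − 184) / (60544.1 + 11100 − 2 × 184) = 11100 × 60360.1 / 71276.1 ≈ 9400.0 mm.
Far limit Df = s·(H − f)/(H − s) = 11100 × (60544.1 − 184) / (60544.1 − 11100) = 11100 × 60360.1 / 49444.1 ≈ 13550.6 mm.
Depth of field = Df − Dn = 13550.6 − 9400.0 ≈ 4150.6 mm ≈ 4.15 m.

4.15 m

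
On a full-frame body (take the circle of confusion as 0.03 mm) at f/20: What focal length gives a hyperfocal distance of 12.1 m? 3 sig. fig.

84.9 mm

From H = f²/(N·c) + f, with f ≪ H: f ≈ √(H·N·c) = √(12100 × 20 × 0.03) = √7260.0 ≈ 85.21 mm.
Exact: f² + N·c·f − N·c·H = 0 ⇒ f = (−N·c + √((N·c)² + 4·N·c·H))/2 = (−0.6 + √29040)/2 ≈ 84.906 mm ≈ 84.9 mm.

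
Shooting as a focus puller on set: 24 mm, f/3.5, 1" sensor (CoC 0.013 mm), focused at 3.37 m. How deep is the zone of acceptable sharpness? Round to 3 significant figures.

Hyperfocal distance H = f²/(N·c) + f = 24²/(3.5 × 0.013) + 24 = 576/0.0455 + 24 ≈ 12683.3 mm ≈ 12.68 m.
Near limit Dn = s·(H − f)/(H + s − 2f) = 3370 × (12683.3 − 24) / (12683.3 + 3370 − 2 × 24) = 3370 × 12659.3 / 16005.3 ≈ 2665.5 mm.
Far limit Df = s·(H − f)/(H − s) = 3370 × (12683.3 − 24) / (12683.3 − 3370) = 3370 × 12659.3 / 9313.3 ≈ 4580.7 mm.
Depth of field = Df − Dn = 4580.7 − 2665.5 ≈ 1915.2 mm ≈ 1.92 m.

1.92 m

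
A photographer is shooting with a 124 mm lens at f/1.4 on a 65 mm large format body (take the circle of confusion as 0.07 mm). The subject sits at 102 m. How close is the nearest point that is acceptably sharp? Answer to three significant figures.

Hyperfocal distance H = f²/(N·c) + f = 124²/(1.4 × 0.07) + 124 = 15376/0.098 + 124 ≈ 157022.0 mm ≈ 157.0 m.
Near limit Dn = s·(H − f)/(H + s − 2f) = 102000 × (157022.0 − 124) / (157022.0 + 102000 − 2 × 124) = 102000 × 156898.0 / 258774.0 ≈ 61844 mm ≈ 61.8 m.

61.8 m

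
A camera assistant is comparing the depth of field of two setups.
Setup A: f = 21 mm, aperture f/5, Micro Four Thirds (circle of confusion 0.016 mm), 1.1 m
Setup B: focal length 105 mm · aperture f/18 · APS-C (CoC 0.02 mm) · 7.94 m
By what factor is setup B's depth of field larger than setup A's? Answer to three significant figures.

Setup A: H = 21²/(5×0.016) + 21 ≈ 5533.5 mm; DoF = Df − Dn = 1367.71 − 919.93 ≈ 447.78 mm.
Setup B: H = 105²/(18×0.02) + 105 ≈ 30730.0 mm; DoF = Df − Dn = 10669.7 − 6322.5 ≈ 4347.2 mm.
Ratio = 4347.2 / 447.78 ≈ 9.71.

9.71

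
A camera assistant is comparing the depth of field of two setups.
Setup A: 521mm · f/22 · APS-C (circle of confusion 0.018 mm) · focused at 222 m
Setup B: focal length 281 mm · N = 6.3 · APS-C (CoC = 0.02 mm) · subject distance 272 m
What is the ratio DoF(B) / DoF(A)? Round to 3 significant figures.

Setup A: H = 521²/(22×0.018) + 521 ≈ 685978.1 mm; DoF = Df − Dn = 327971 − 167786 ≈ 160185 mm.
Setup B: H = 281²/(6.3×0.02) + 281 ≈ 626955.6 mm; DoF = Df − Dn = 480216 − 189734 ≈ 290482 mm.
Ratio = 290482 / 160185 ≈ 1.81.

1.81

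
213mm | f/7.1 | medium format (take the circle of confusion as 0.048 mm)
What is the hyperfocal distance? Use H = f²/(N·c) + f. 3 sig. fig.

Hyperfocal distance H = f²/(N·c) + f = 213²/(7.1 × 0.048) + 213 = 45369/0.3408 + 213 ≈ 133338.0 mm ≈ 133 m.

133 m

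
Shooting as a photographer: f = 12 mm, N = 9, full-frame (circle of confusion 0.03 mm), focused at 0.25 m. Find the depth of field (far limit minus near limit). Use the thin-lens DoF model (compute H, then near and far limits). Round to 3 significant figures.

279 mm

Hyperfocal distance H = f²/(N·c) + f = 12²/(9 × 0.03) + 12 = 144/0.27 + 12 ≈ 545.3 mm ≈ 0.545 m.
Near limit Dn = s·(H − f)/(H + s − 2f) = 250 × (545.3 − 12) / (545.3 + 250 − 2 × 12) = 250 × 533.3 / 771.3 ≈ 172.86 mm.
Far limit Df = s·(H − f)/(H − s) = 250 × (545.3 − 12) / (545.3 − 250) = 250 × 533.3 / 295.3 ≈ 451.47 mm.
Depth of field = Df − Dn = 451.47 − 172.86 ≈ 278.61 mm.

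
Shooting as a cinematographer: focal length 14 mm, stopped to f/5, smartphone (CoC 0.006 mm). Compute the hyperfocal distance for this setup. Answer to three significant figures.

Hyperfocal distance H = f²/(N·c) + f = 14²/(5 × 0.006) + 14 = 196/0.03 + 14 ≈ 6547.3 mm ≈ 6.55 m.

6.55 m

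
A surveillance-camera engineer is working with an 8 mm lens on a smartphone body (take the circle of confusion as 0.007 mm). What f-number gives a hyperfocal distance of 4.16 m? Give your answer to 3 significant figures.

Rearrange H = f²/(N·c) + f for N: N = f² / ((H − f)·c).
N = 8² / ((4160 − 8) × 0.007) = 64 / 29.06 ≈ 2.20.

f/2.20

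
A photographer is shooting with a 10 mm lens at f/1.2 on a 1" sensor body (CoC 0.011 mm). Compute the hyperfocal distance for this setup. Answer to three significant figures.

Hyperfocal distance H = f²/(N·c) + f = 10²/(1.2 × 0.011) + 10 = 100/0.0132 + 10 ≈ 7585.8 mm ≈ 7.59 m.

7.59 m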